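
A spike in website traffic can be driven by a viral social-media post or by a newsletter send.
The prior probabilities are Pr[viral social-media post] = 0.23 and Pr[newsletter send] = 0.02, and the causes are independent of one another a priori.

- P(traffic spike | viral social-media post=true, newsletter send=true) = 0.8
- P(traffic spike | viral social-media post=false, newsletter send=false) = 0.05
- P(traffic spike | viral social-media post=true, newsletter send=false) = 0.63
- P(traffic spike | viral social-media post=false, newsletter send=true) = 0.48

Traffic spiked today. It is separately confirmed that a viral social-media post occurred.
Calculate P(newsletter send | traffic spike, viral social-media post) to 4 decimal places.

Weight on newsletter send=true, given the evidence: 0.8·0.02 = 0.016000
Normalizer over all consistent configurations: 0.63·0.98 + 0.8·0.02 = 0.633400
Posterior = 0.016000 / 0.633400 ≈ 0.0253

P(newsletter send | traffic spike, viral social-media post) ≈ 0.0253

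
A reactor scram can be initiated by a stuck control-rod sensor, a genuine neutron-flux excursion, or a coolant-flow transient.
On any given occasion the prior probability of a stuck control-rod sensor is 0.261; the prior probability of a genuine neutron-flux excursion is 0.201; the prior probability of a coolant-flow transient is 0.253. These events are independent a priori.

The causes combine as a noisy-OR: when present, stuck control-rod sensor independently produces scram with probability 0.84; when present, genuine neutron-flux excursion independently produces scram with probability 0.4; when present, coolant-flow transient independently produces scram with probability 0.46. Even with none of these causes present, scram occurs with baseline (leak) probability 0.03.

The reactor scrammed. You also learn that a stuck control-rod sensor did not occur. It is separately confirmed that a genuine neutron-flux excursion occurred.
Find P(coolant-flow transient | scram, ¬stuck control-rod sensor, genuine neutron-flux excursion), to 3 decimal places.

P(coolant-flow transient | scram, ¬stuck control-rod sensor, genuine neutron-flux excursion) ≈ 0.357

Under noisy-OR, P(scram | causes) = 1 − (1−0.03)·∏(1−qᵢ) over the active causes.
P(scram | ¬stuck control-rod sensor, genuine neutron-flux excursion) = 0.418*0.747 + 0.68572*0.253 = 0.312246 + 0.173487 = 0.485733
The coolant-flow transient-present share is 0.68572*0.253 = 0.173487.
So P(coolant-flow transient | scram, ¬stuck control-rod sensor, genuine neutron-flux excursion) = 0.173487/0.485733 ≈ 0.357.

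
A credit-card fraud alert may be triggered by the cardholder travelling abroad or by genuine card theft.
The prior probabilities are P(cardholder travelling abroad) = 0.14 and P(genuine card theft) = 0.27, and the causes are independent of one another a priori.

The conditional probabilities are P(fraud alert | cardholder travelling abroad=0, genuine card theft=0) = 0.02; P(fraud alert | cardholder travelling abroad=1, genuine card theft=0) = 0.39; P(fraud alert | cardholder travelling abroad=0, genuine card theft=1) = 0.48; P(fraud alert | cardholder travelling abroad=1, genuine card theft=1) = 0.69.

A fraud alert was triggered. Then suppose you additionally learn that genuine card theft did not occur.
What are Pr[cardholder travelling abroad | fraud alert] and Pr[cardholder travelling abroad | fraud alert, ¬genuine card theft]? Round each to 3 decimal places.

Pr[cardholder travelling abroad | fraud alert] ≈ 0.347; Pr[cardholder travelling abroad | fraud alert, ¬genuine card theft] ≈ 0.760

Enumerate the 4 (cardholder travelling abroad, genuine card theft) configurations and weight by the priors:
  P(fraud alert) = 0.02×0.86×0.73 + 0.48×0.86×0.27 + 0.39×0.14×0.73 + 0.69×0.14×0.27
        = 0.012556 + 0.111456 + 0.039858 + 0.026082 = 0.189952
The terms with cardholder travelling abroad present sum to 0.065940, so
  P(cardholder travelling abroad | fraud alert) = 0.065940 / 0.189952 ≈ 0.347

Now also conditioning on genuine card theft≠true:
P(fraud alert | ¬genuine card theft) = 0.02*0.86 + 0.39*0.14 = 0.017200 + 0.054600 = 0.071800
The cardholder travelling abroad-present share is 0.39*0.14 = 0.054600.
P(cardholder travelling abroad | fraud alert, ¬genuine card theft) = 0.054600 / 0.071800 ≈ 0.760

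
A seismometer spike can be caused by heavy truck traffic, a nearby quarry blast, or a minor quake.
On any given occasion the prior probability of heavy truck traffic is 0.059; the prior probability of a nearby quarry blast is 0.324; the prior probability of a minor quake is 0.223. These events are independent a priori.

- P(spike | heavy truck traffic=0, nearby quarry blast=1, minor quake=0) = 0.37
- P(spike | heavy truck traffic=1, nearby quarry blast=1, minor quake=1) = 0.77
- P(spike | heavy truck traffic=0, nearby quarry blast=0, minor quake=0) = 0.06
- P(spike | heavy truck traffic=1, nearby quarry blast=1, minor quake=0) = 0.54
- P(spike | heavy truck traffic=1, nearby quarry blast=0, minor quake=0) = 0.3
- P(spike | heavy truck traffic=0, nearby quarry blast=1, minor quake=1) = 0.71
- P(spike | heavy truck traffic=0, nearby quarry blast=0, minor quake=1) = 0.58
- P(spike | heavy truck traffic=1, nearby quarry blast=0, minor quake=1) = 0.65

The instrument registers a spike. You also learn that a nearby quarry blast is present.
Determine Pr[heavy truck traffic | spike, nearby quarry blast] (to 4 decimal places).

Pr[heavy truck traffic | spike, nearby quarry blast] ≈ 0.0768

Numerator (weight on configurations with heavy truck traffic): 0.024755 + 0.010131 = 0.034886
Normalizer over all consistent configurations: 0.37·0.941·0.777 + 0.71·0.941·0.223 + 0.54·0.059·0.777 + 0.77·0.059·0.223 = 0.454403
Posterior = 0.034886 / 0.454403 ≈ 0.0768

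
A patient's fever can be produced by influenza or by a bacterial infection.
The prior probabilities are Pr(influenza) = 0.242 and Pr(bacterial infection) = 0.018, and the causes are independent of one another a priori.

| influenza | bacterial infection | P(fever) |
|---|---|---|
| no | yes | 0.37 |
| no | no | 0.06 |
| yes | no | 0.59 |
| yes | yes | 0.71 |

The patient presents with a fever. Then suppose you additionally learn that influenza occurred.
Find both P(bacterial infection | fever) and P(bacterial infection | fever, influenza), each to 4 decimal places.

P(fever) = 0.06·0.758·0.982 + 0.37·0.758·0.018 + 0.59·0.242·0.982 + 0.71·0.242·0.018 = 0.044661 + 0.005048 + 0.140210 + 0.003093 = 0.193012
Restricting to configurations with bacterial infection present: 0.005048 + 0.003093 = 0.008141.
P(bacterial infection | fever) = 0.008141 / 0.193012 ≈ 0.0422

With the extra evidence:
P(fever | influenza) = 0.59*0.982 + 0.71*0.018 = 0.579380 + 0.012780 = 0.592160
Restricting to configurations with bacterial infection present: 0.71*0.018 = 0.012780.
So P(bacterial infection | fever, influenza) = 0.012780/0.592160 ≈ 0.0216.

P(bacterial infection | fever) ≈ 0.0422; P(bacterial infection | fever, influenza) ≈ 0.0216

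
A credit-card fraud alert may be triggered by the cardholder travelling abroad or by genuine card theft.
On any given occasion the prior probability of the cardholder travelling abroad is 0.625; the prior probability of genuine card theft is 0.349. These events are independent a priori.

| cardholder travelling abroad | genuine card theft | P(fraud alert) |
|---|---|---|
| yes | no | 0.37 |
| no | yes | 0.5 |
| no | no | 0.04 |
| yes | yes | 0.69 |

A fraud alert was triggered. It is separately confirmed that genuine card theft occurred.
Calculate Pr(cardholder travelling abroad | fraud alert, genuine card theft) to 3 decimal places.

For the numerator, keep only cardholder travelling abroad=true terms: 0.69×0.625 = 0.431250
Normalizer over all consistent configurations: 0.5×0.375 + 0.69×0.625 = 0.618750
P(cardholder travelling abroad | fraud alert, genuine card theft) = 0.431250/0.618750 ≈ 0.697

Pr(cardholder travelling abroad | fraud alert, genuine card theft) ≈ 0.697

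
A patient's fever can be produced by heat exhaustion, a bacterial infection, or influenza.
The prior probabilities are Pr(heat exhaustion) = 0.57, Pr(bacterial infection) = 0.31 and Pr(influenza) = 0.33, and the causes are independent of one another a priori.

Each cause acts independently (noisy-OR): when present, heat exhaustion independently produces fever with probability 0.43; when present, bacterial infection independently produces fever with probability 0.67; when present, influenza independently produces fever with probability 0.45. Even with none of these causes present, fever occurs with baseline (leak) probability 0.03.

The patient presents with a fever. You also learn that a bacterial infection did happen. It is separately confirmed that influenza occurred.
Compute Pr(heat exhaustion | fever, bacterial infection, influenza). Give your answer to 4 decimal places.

Pr(heat exhaustion | fever, bacterial infection, influenza) ≈ 0.5914

Under noisy-OR, P(fever | causes) = 1 − (1−0.03)·∏(1−qᵢ) over the active causes.
P(fever | bacterial infection, influenza) = 0.823945·0.43 + 0.899649·0.57 = 0.354296 + 0.512800 = 0.867096
The heat exhaustion-present share is 0.899649·0.57 = 0.512800.
So P(heat exhaustion | fever, bacterial infection, influenza) = 0.512800/0.867096 ≈ 0.5914.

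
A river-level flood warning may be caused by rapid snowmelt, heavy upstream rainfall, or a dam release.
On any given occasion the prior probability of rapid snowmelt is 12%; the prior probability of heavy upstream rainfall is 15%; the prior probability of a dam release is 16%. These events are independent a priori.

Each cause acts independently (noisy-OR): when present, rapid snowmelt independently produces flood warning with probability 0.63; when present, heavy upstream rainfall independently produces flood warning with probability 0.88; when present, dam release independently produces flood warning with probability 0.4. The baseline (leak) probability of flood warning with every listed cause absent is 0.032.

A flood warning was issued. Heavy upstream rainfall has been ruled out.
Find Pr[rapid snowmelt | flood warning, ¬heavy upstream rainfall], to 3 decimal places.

Under noisy-OR, P(flood warning | causes) = 1 − (1−0.032)·∏(1−qᵢ) over the active causes.
Enumerate the 4 (rapid snowmelt, dam release) configurations and weight by the priors:
  P(flood warning | ¬heavy upstream rainfall) = 0.032×0.88×0.84 + 0.4192×0.88×0.16 + 0.64184×0.12×0.84 + 0.785104×0.12×0.16
        = 0.023654 + 0.059023 + 0.064697 + 0.015074 = 0.162448
The terms with rapid snowmelt present sum to 0.079771, so
  P(rapid snowmelt | flood warning, ¬heavy upstream rainfall) = 0.079771 / 0.162448 ≈ 0.491

Pr[rapid snowmelt | flood warning, ¬heavy upstream rainfall] ≈ 0.491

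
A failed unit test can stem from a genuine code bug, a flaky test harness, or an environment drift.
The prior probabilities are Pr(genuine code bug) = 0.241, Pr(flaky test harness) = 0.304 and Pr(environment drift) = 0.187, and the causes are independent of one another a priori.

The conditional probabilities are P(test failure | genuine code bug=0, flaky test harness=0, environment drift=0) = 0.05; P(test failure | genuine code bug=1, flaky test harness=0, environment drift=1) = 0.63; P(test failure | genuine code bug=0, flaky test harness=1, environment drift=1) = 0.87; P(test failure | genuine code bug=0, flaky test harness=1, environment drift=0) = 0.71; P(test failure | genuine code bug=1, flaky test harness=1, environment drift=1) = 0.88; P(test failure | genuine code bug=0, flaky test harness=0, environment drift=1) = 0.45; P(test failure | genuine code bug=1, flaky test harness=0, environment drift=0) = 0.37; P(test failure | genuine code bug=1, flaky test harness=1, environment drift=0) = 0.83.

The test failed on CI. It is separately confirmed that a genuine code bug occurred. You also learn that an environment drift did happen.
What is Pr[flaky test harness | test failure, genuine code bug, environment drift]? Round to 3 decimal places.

P(test failure | genuine code bug, environment drift) = 0.63*0.696 + 0.88*0.304 = 0.438480 + 0.267520 = 0.706000
The flaky test harness-present share is 0.88*0.304 = 0.267520.
So P(flaky test harness | test failure, genuine code bug, environment drift) = 0.267520/0.706000 ≈ 0.379.

Pr[flaky test harness | test failure, genuine code bug, environment drift] ≈ 0.379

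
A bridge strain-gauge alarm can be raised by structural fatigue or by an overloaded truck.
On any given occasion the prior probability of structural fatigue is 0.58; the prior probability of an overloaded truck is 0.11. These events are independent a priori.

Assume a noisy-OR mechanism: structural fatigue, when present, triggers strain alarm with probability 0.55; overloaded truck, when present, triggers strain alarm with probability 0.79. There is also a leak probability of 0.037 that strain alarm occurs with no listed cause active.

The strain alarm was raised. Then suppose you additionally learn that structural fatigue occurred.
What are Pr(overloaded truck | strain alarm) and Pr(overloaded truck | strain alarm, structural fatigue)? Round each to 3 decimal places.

Pr(overloaded truck | strain alarm) ≈ 0.236; Pr(overloaded truck | strain alarm, structural fatigue) ≈ 0.165

Under noisy-OR, P(strain alarm | causes) = 1 − (1−0.037)·∏(1−qᵢ) over the active causes.
Sum P(strain alarm|·) weighted by the priors over the 4 (structural fatigue, overloaded truck) configurations:
  P(strain alarm) = 0.037*0.42*0.89 + 0.79777*0.42*0.11 + 0.56665*0.58*0.89 + 0.908996*0.58*0.11
        = 0.013831 + 0.036857 + 0.292505 + 0.057994 = 0.401187
Keeping only the overloaded truck-present terms gives 0.094851, so
  P(overloaded truck | strain alarm) = 0.094851 / 0.401187 ≈ 0.236

Now condition on the additional information:
For the numerator, keep only overloaded truck=true terms: 0.908996×0.11 = 0.099990
Normalizer over all consistent configurations: 0.56665×0.89 + 0.908996×0.11 = 0.604309
P(overloaded truck | strain alarm, structural fatigue) = 0.099990/0.604309 ≈ 0.165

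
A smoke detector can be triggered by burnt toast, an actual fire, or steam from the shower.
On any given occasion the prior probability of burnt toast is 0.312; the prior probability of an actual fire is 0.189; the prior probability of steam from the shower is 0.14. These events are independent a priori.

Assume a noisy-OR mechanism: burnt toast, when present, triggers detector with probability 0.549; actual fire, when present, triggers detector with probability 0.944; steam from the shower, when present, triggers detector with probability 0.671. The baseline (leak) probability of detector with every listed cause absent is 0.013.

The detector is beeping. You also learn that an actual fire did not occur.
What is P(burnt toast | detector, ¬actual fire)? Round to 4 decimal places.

Under noisy-OR, P(detector | causes) = 1 − (1−0.013)·∏(1−qᵢ) over the active causes.
Numerator (weight on configurations with burnt toast): 0.148881 + 0.037283 = 0.186164
The normalizing constant is 0.013*0.688*0.86 + 0.675277*0.688*0.14 + 0.554863*0.312*0.86 + 0.85355*0.312*0.14 = 0.258899
P(burnt toast | detector, ¬actual fire) = 0.186164/0.258899 ≈ 0.7191

P(burnt toast | detector, ¬actual fire) ≈ 0.7191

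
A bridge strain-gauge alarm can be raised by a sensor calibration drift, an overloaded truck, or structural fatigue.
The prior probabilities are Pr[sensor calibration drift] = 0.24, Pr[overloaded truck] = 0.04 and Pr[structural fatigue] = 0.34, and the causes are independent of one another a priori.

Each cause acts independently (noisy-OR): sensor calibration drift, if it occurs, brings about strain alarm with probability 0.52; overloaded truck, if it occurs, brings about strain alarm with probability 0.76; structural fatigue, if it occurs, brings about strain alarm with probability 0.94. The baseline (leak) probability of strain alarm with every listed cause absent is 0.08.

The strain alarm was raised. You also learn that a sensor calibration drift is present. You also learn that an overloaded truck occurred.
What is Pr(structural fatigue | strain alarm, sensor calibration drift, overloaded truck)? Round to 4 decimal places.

Under noisy-OR, P(strain alarm | causes) = 1 − (1−0.08)·∏(1−qᵢ) over the active causes.
Sum P(strain alarm|·) weighted by the priors over both values of structural fatigue:
  P(strain alarm | sensor calibration drift, overloaded truck) = 0.894016·0.66 + 0.993641·0.34
        = 0.590051 + 0.337838 = 0.927889
Configurations with structural fatigue contribute 0.337838, so
  P(structural fatigue | strain alarm, sensor calibration drift, overloaded truck) = 0.337838 / 0.927889 ≈ 0.3641

Pr(structural fatigue | strain alarm, sensor calibration drift, overloaded truck) ≈ 0.3641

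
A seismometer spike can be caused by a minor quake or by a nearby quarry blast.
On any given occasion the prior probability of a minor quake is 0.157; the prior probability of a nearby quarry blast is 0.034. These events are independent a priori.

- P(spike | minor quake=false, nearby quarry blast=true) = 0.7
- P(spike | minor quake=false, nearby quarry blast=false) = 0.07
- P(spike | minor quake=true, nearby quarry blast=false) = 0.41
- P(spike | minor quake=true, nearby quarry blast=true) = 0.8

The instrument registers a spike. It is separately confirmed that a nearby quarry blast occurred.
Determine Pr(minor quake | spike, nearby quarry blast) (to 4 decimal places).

Pr(minor quake | spike, nearby quarry blast) ≈ 0.1755

For the numerator, keep only minor quake=true terms: 0.8*0.157 = 0.125600
The normalizing constant is 0.7*0.843 + 0.8*0.157 = 0.715700
P(minor quake | spike, nearby quarry blast) = 0.125600/0.715700 ≈ 0.1755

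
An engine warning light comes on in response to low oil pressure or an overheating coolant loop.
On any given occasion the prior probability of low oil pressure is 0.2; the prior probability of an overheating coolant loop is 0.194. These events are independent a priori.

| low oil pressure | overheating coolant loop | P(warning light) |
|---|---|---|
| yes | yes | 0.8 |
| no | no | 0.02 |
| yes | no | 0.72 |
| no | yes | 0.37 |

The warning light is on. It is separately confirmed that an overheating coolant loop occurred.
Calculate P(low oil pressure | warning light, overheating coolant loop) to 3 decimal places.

P(low oil pressure | warning light, overheating coolant loop) ≈ 0.351

By total probability over both values of low oil pressure:
  P(warning light | overheating coolant loop) = 0.37×0.8 + 0.8×0.2
        = 0.296000 + 0.160000 = 0.456000
Keeping only the low oil pressure-present terms gives 0.160000, so
  P(low oil pressure | warning light, overheating coolant loop) = 0.160000 / 0.456000 ≈ 0.351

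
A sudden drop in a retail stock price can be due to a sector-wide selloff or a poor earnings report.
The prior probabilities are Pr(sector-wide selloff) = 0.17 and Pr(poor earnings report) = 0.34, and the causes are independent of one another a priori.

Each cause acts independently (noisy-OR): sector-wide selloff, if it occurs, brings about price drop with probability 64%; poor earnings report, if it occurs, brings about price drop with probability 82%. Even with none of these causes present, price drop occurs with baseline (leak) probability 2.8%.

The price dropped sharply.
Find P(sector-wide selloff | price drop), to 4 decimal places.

Under noisy-OR, P(price drop | causes) = 1 − (1−0.028)·∏(1−qᵢ) over the active causes.
For the numerator, keep only sector-wide selloff=true terms: 0.072939 + 0.054159 = 0.127098
Normalizer over all consistent configurations: 0.028*0.83*0.66 + 0.82504*0.83*0.34 + 0.65008*0.17*0.66 + 0.937014*0.17*0.34 = 0.375262
Posterior = 0.127098 / 0.375262 ≈ 0.3387

P(sector-wide selloff | price drop) ≈ 0.3387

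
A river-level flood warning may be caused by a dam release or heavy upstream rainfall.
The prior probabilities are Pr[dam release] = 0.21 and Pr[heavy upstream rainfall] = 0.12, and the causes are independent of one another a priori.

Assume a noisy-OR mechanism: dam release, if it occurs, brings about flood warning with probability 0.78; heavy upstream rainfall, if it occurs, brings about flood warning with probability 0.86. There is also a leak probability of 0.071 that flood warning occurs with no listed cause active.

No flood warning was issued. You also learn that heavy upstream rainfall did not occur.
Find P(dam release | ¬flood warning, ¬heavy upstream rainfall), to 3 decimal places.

P(dam release | ¬flood warning, ¬heavy upstream rainfall) ≈ 0.055

Under noisy-OR, P(flood warning | causes) = 1 − (1−0.071)·∏(1−qᵢ) over the active causes.
Enumerate both values of dam release and weight by the priors:
  P(¬flood warning | ¬heavy upstream rainfall) = 0.929*0.79 + 0.20438*0.21
        = 0.733910 + 0.042920 = 0.776830
The terms with dam release present sum to 0.042920, so
  P(dam release | ¬flood warning, ¬heavy upstream rainfall) = 0.042920 / 0.776830 ≈ 0.055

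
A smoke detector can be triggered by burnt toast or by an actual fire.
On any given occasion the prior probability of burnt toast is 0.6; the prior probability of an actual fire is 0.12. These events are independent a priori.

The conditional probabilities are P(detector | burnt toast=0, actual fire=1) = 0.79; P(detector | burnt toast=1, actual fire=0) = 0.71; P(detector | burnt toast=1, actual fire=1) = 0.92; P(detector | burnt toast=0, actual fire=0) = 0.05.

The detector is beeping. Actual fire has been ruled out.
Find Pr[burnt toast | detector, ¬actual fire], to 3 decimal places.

Pr[burnt toast | detector, ¬actual fire] ≈ 0.955

P(detector | ¬actual fire) = 0.05×0.4 + 0.71×0.6 = 0.020000 + 0.426000 = 0.446000
Of this, 0.426000 comes from 0.71×0.6 (the burnt toast=true cases).
Hence the posterior is 0.426000/0.446000 ≈ 0.955.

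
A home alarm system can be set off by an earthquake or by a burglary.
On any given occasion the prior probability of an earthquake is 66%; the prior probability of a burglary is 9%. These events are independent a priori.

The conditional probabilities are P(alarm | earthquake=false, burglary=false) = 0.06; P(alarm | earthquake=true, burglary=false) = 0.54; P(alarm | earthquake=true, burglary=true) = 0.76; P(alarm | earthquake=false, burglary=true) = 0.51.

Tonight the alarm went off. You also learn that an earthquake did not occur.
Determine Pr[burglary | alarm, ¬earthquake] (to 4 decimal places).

Weight on burglary=true, given the evidence: 0.51*0.09 = 0.045900
Denominator P(alarm | ¬earthquake): 0.06*0.91 + 0.51*0.09 = 0.100500
P(burglary | alarm, ¬earthquake) = 0.045900/0.100500 ≈ 0.4567

Pr[burglary | alarm, ¬earthquake] ≈ 0.4567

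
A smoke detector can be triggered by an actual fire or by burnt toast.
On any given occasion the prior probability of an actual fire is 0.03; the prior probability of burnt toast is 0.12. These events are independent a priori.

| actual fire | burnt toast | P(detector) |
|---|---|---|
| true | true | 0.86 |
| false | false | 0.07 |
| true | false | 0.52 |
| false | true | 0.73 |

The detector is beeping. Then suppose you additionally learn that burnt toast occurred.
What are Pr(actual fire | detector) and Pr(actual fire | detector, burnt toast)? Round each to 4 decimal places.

Pr(actual fire | detector) ≈ 0.1041; Pr(actual fire | detector, burnt toast) ≈ 0.0352

Weight on actual fire=true, given the evidence: 0.013728 + 0.003096 = 0.016824
The normalizing constant is 0.07×0.97×0.88 + 0.73×0.97×0.12 + 0.52×0.03×0.88 + 0.86×0.03×0.12 = 0.161548
P(actual fire | detector) = 0.016824/0.161548 ≈ 0.1041

Now also conditioning on burnt toast=true:
Numerator (weight on configurations with actual fire): 0.86·0.03 = 0.025800
Normalizer over all consistent configurations: 0.73·0.97 + 0.86·0.03 = 0.733900
P(actual fire | detector, burnt toast) = 0.025800/0.733900 ≈ 0.0352
Conditioning on burnt toast lowers the posterior on actual fire: the classic explaining-away effect in a common-effect structure.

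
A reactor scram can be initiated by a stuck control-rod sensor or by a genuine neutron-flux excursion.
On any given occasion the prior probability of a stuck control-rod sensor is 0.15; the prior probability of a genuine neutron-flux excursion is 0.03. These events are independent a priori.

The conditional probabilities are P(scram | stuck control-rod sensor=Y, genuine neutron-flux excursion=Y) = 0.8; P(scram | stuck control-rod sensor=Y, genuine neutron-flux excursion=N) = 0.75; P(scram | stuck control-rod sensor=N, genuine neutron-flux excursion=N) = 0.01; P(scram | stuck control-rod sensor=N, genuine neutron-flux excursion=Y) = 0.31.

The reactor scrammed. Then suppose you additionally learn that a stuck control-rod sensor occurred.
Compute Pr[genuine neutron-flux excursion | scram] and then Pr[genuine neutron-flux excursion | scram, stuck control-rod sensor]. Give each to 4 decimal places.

P(scram) = 0.01×0.85×0.97 + 0.31×0.85×0.03 + 0.75×0.15×0.97 + 0.8×0.15×0.03 = 0.008245 + 0.007905 + 0.109125 + 0.003600 = 0.128875
Of this, 0.011505 comes from 0.007905 + 0.003600 (the genuine neutron-flux excursion=true cases).
So P(genuine neutron-flux excursion | scram) = 0.011505/0.128875 ≈ 0.0893.

With the extra evidence:
Enumerate both values of genuine neutron-flux excursion and weight by the priors:
  P(scram | stuck control-rod sensor) = 0.75·0.97 + 0.8·0.03
        = 0.727500 + 0.024000 = 0.751500
Keeping only the genuine neutron-flux excursion-present terms gives 0.024000, so
  P(genuine neutron-flux excursion | scram, stuck control-rod sensor) = 0.024000 / 0.751500 ≈ 0.0319

Pr[genuine neutron-flux excursion | scram] ≈ 0.0893; Pr[genuine neutron-flux excursion | scram, stuck control-rod sensor] ≈ 0.0319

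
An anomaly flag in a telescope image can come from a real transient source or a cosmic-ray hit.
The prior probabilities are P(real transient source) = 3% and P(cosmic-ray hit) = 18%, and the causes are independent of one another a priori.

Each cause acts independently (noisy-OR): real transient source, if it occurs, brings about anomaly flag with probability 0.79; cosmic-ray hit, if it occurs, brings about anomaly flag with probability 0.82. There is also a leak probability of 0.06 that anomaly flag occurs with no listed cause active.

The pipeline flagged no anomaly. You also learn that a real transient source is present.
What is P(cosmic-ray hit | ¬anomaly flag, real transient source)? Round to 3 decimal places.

P(cosmic-ray hit | ¬anomaly flag, real transient source) ≈ 0.038

Under noisy-OR, P(anomaly flag | causes) = 1 − (1−0.06)·∏(1−qᵢ) over the active causes.
Enumerate both values of cosmic-ray hit and weight by the priors:
  P(¬anomaly flag | real transient source) = 0.1974·0.82 + 0.035532·0.18
        = 0.161868 + 0.006396 = 0.168264
The terms with cosmic-ray hit present sum to 0.006396, so
  P(cosmic-ray hit | ¬anomaly flag, real transient source) = 0.006396 / 0.168264 ≈ 0.038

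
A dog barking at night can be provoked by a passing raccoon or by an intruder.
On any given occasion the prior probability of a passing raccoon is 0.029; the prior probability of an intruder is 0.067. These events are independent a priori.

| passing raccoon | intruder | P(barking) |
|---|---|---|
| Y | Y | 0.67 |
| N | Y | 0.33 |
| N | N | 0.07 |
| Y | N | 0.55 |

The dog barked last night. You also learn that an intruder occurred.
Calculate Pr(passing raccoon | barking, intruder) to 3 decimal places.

For the numerator, keep only passing raccoon=true terms: 0.67×0.029 = 0.019430
Denominator P(barking | intruder): 0.33×0.971 + 0.67×0.029 = 0.339860
P(passing raccoon | barking, intruder) = 0.019430/0.339860 ≈ 0.057

Pr(passing raccoon | barking, intruder) ≈ 0.057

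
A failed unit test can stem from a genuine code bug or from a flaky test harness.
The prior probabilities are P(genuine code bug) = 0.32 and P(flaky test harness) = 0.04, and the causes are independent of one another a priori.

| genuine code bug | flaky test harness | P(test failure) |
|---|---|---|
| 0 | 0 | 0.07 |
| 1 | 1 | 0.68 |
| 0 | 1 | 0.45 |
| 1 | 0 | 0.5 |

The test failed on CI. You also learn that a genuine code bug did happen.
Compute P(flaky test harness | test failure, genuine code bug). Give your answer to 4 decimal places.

Numerator (weight on configurations with flaky test harness): 0.68*0.04 = 0.027200
The normalizing constant is 0.5*0.96 + 0.68*0.04 = 0.507200
Posterior = 0.027200 / 0.507200 ≈ 0.0536

P(flaky test harness | test failure, genuine code bug) ≈ 0.0536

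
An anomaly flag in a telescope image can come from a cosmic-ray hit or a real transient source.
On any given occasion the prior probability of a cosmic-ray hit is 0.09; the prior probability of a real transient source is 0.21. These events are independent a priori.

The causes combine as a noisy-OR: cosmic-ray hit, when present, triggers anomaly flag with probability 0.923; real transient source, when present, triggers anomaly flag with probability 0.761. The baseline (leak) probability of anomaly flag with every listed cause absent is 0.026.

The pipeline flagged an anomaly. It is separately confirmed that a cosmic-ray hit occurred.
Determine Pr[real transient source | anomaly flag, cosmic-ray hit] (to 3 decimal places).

Under noisy-OR, P(anomaly flag | causes) = 1 − (1−0.026)·∏(1−qᵢ) over the active causes.
By total probability over both values of real transient source:
  P(anomaly flag | cosmic-ray hit) = 0.925002·0.79 + 0.982075·0.21
        = 0.730752 + 0.206236 = 0.936988
The terms with real transient source present sum to 0.206236, so
  P(real transient source | anomaly flag, cosmic-ray hit) = 0.206236 / 0.936988 ≈ 0.220

Pr[real transient source | anomaly flag, cosmic-ray hit] ≈ 0.220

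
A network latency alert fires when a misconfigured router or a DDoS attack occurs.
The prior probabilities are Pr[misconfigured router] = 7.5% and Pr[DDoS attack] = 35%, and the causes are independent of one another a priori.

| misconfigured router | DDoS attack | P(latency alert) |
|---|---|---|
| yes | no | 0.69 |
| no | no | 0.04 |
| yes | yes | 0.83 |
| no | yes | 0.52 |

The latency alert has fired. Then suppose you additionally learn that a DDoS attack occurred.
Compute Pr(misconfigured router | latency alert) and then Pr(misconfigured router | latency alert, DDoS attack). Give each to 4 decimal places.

Weight on misconfigured router=true, given the evidence: 0.033638 + 0.021787 = 0.055425
Denominator P(latency alert): 0.04·0.925·0.65 + 0.52·0.925·0.35 + 0.69·0.075·0.65 + 0.83·0.075·0.35 = 0.247825
P(misconfigured router | latency alert) = 0.055425/0.247825 ≈ 0.2236

Now also conditioning on DDoS attack=true:
By total probability over both values of misconfigured router:
  P(latency alert | DDoS attack) = 0.52×0.925 + 0.83×0.075
        = 0.481000 + 0.062250 = 0.543250
Keeping only the misconfigured router-present terms gives 0.062250, so
  P(misconfigured router | latency alert, DDoS attack) = 0.062250 / 0.543250 ≈ 0.1146

Pr(misconfigured router | latency alert) ≈ 0.2236; Pr(misconfigured router | latency alert, DDoS attack) ≈ 0.1146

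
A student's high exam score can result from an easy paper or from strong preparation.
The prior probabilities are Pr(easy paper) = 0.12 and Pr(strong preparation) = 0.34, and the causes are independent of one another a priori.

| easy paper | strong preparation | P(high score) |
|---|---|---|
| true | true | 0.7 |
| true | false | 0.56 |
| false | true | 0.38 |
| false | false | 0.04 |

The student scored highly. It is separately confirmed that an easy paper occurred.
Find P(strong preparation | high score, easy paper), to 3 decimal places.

P(strong preparation | high score, easy paper) ≈ 0.392

P(high score | easy paper) = 0.56×0.66 + 0.7×0.34 = 0.369600 + 0.238000 = 0.607600
Restricting to configurations with strong preparation present: 0.7×0.34 = 0.238000.
Hence the posterior is 0.238000/0.607600 ≈ 0.392.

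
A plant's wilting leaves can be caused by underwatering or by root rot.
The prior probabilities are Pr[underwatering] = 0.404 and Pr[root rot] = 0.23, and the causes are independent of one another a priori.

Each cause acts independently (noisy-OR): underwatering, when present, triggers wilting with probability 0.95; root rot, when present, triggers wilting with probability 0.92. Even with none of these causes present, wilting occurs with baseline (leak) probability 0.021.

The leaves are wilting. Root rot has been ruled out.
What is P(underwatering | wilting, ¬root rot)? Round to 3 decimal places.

P(underwatering | wilting, ¬root rot) ≈ 0.968

Under noisy-OR, P(wilting | causes) = 1 − (1−0.021)·∏(1−qᵢ) over the active causes.
By total probability over both values of underwatering:
  P(wilting | ¬root rot) = 0.021×0.596 + 0.95105×0.404
        = 0.012516 + 0.384224 = 0.396740
Keeping only the underwatering-present terms gives 0.384224, so
  P(underwatering | wilting, ¬root rot) = 0.384224 / 0.396740 ≈ 0.968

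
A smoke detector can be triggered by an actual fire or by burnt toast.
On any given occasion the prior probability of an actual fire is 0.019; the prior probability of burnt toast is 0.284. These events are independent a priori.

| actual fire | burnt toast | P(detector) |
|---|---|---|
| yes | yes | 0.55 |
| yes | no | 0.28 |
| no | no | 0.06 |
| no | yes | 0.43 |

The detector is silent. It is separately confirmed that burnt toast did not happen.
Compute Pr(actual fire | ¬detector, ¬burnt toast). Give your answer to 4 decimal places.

Pr(actual fire | ¬detector, ¬burnt toast) ≈ 0.0146

Enumerate both values of actual fire and weight by the priors:
  P(¬detector | ¬burnt toast) = 0.94*0.981 + 0.72*0.019
        = 0.922140 + 0.013680 = 0.935820
Keeping only the actual fire-present terms gives 0.013680, so
  P(actual fire | ¬detector, ¬burnt toast) = 0.013680 / 0.935820 ≈ 0.0146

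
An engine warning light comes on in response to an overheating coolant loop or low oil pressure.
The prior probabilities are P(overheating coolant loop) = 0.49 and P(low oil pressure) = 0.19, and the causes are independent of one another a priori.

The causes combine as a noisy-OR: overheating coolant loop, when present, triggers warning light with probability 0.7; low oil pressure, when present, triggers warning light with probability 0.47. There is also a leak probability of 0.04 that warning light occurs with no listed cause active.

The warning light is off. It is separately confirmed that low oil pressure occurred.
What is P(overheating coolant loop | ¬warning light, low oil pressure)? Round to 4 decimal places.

P(overheating coolant loop | ¬warning light, low oil pressure) ≈ 0.2237

Under noisy-OR, P(warning light | causes) = 1 − (1−0.04)·∏(1−qᵢ) over the active causes.
P(¬warning light | low oil pressure) = 0.5088·0.51 + 0.15264·0.49 = 0.259488 + 0.074794 = 0.334282
Of this, 0.074794 comes from 0.15264·0.49 (the overheating coolant loop=true cases).
Hence the posterior is 0.074794/0.334282 ≈ 0.2237.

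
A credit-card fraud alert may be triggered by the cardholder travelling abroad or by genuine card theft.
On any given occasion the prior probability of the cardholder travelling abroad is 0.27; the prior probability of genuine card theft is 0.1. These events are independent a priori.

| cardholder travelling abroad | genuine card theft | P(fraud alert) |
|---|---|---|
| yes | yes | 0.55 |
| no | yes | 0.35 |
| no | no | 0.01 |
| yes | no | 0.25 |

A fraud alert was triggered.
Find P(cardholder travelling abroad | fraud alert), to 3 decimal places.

Numerator (weight on configurations with cardholder travelling abroad): 0.060750 + 0.014850 = 0.075600
Denominator P(fraud alert): 0.01×0.73×0.9 + 0.35×0.73×0.1 + 0.25×0.27×0.9 + 0.55×0.27×0.1 = 0.107720
Posterior = 0.075600 / 0.107720 ≈ 0.702

P(cardholder travelling abroad | fraud alert) ≈ 0.702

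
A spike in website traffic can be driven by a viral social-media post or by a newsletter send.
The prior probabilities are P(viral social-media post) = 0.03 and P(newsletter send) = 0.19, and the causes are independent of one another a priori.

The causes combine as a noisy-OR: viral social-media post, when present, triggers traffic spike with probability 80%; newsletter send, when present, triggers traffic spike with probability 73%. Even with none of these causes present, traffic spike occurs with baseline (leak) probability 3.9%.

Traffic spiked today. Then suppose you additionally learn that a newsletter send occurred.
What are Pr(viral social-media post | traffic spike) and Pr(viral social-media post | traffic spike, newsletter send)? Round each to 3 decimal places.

Under noisy-OR, P(traffic spike | causes) = 1 − (1−0.039)·∏(1−qᵢ) over the active causes.
By total probability over the 4 (viral social-media post, newsletter send) configurations:
  P(traffic spike) = 0.039×0.97×0.81 + 0.74053×0.97×0.19 + 0.8078×0.03×0.81 + 0.948106×0.03×0.19
        = 0.030642 + 0.136480 + 0.019630 + 0.005404 = 0.192156
Keeping only the viral social-media post-present terms gives 0.025034, so
  P(viral social-media post | traffic spike) = 0.025034 / 0.192156 ≈ 0.130

Now also conditioning on newsletter send=true:
P(traffic spike | newsletter send) = 0.74053·0.97 + 0.948106·0.03 = 0.718314 + 0.028443 = 0.746757
Restricting to configurations with viral social-media post present: 0.948106·0.03 = 0.028443.
So P(viral social-media post | traffic spike, newsletter send) = 0.028443/0.746757 ≈ 0.038.
— newsletter send explains away the evidence for viral social-media post.

Pr(viral social-media post | traffic spike) ≈ 0.130; Pr(viral social-media post | traffic spike, newsletter send) ≈ 0.038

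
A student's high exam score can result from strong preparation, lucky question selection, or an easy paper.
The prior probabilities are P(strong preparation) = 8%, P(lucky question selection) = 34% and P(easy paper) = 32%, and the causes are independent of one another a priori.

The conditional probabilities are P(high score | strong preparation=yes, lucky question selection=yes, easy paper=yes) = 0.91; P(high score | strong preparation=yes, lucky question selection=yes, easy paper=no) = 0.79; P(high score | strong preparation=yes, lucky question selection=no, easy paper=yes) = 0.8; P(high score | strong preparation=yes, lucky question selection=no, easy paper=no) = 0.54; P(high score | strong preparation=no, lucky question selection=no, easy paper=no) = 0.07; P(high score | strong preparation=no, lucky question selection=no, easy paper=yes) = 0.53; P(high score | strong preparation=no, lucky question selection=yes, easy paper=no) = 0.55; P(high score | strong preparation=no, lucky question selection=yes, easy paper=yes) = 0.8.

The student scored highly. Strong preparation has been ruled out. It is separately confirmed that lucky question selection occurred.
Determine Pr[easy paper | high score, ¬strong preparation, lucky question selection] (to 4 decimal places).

Pr[easy paper | high score, ¬strong preparation, lucky question selection] ≈ 0.4063

Sum P(high score|·) weighted by the priors over both values of easy paper:
  P(high score | ¬strong preparation, lucky question selection) = 0.55×0.68 + 0.8×0.32
        = 0.374000 + 0.256000 = 0.630000
Configurations with easy paper contribute 0.256000, so
  P(easy paper | high score, ¬strong preparation, lucky question selection) = 0.256000 / 0.630000 ≈ 0.4063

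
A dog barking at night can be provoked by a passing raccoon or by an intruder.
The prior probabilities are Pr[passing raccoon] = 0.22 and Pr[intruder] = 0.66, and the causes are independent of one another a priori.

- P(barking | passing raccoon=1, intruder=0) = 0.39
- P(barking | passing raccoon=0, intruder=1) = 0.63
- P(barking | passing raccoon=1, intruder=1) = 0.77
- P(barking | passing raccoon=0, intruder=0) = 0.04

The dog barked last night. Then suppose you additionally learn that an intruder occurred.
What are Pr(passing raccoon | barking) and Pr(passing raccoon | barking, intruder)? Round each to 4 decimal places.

Pr(passing raccoon | barking) ≈ 0.2962; Pr(passing raccoon | barking, intruder) ≈ 0.2564

P(barking) = 0.04·0.78·0.34 + 0.63·0.78·0.66 + 0.39·0.22·0.34 + 0.77·0.22·0.66 = 0.010608 + 0.324324 + 0.029172 + 0.111804 = 0.475908
Restricting to configurations with passing raccoon present: 0.029172 + 0.111804 = 0.140976.
P(passing raccoon | barking) = 0.140976 / 0.475908 ≈ 0.2962

Now condition on the additional information:
By total probability over both values of passing raccoon:
  P(barking | intruder) = 0.63*0.78 + 0.77*0.22
        = 0.491400 + 0.169400 = 0.660800
Configurations with passing raccoon contribute 0.169400, so
  P(passing raccoon | barking, intruder) = 0.169400 / 0.660800 ≈ 0.2564
— intruder explains away the evidence for passing raccoon.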